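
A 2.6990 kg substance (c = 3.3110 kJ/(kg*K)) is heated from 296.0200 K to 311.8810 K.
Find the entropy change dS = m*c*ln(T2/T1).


T2/T1 = 1.0536
ln(T2/T1) = 0.0522
dS = 2.6990 * 3.3110 * 0.0522 = 0.4664 kJ/K

0.4664 kJ/K


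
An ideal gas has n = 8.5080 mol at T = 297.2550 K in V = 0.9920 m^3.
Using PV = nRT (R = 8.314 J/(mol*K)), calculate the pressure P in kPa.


P = nRT/V = 8.5080 * 8.314 * 297.2550 / 0.9920
= 21026.4846 / 0.9920 = 21196.0530 Pa = 21.1961 kPa

21.1961 kPa


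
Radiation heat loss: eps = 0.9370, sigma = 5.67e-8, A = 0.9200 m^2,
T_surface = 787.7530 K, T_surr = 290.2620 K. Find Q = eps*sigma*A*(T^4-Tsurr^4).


T^4 = 3.8509e+11
Tsurr^4 = 7.0984e+09
Q = 0.9370 * 5.67e-8 * 0.9200 * 3.7799e+11 = 18475.2620 W

18475.2620 W


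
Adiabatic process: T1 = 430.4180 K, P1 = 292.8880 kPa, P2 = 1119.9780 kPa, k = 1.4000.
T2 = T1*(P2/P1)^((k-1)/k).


(k-1)/k = 0.2857
(P2/P1)^exp = 1.4670
T2 = 430.4180 * 1.4670 = 631.4243 K

631.4243 K


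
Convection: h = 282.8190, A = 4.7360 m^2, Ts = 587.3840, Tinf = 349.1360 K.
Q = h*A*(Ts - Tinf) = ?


dT = 238.2480 K
Q = 282.8190 * 4.7360 * 238.2480 = 319116.7054 W

319116.7054 W


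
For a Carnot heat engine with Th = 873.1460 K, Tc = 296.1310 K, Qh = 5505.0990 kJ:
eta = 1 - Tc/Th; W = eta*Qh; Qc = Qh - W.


eta = 1 - 296.1310/873.1460 = 0.6608
W = 0.6608 * 5505.0990 = 3638.0224 kJ
Qc = 5505.0990 - 3638.0224 = 1867.0766 kJ

eta = 66.0846%, W = 3638.0224 kJ, Qc = 1867.0766 kJ


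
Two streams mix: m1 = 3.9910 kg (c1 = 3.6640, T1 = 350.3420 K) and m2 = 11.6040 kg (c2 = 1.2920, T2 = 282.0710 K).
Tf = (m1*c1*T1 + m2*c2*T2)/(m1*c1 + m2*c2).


num = 9351.9717
den = 29.6154
Tf = 315.7808 K

315.7808 K


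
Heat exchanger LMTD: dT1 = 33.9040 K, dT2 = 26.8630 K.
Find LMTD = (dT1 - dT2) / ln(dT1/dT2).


dT1/dT2 = 1.2621
ln(dT1/dT2) = 0.2328
LMTD = 7.0410 / 0.2328 = 30.2470 K

30.2470 K


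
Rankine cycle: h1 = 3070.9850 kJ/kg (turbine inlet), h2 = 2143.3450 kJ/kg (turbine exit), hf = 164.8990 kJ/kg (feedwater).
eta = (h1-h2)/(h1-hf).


W = 927.6400 kJ/kg
Q_in = 2906.0860 kJ/kg
eta = 0.3192 = 31.9206%

eta = 31.9206%


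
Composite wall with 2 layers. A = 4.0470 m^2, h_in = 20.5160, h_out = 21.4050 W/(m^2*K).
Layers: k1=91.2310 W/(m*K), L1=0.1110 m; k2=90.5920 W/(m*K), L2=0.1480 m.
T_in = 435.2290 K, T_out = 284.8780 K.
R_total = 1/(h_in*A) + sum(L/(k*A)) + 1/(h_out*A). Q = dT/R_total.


R_conv_in = 1/(20.5160*4.0470) = 0.0120
R_1 = 0.1110/(91.2310*4.0470) = 0.0003
R_2 = 0.1480/(90.5920*4.0470) = 0.0004
R_conv_out = 1/(21.4050*4.0470) = 0.0115
R_total = 0.0243 K/W
Q = 150.3510 / 0.0243 = 6189.2481 W

R_total = 0.0243 K/W, Q = 6189.2481 W


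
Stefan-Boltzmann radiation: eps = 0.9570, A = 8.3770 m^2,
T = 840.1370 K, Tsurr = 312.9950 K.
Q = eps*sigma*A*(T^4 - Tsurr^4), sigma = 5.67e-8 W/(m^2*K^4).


T^4 = 4.9820e+11
Tsurr^4 = 9.5973e+09
Q = 0.9570 * 5.67e-8 * 8.3770 * 4.8860e+11 = 222093.5895 W

222093.5895 W


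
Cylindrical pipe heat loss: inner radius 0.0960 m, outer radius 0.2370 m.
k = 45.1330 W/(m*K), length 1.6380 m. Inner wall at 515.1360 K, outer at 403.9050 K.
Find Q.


dT = 111.2310 K
ln(ro/ri) = 0.9037
Q = 2*pi*45.1330*1.6380*111.2310 / 0.9037 = 57172.0526 W

57172.0526 W


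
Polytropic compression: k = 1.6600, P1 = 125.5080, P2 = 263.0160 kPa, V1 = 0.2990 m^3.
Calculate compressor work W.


(k-1)/k = 0.3976
(P2/P1)^exp = 1.3420
W = 2.5152 * 125.5080 * 0.2990 * (1.3420 - 1) = 32.2792 kJ

32.2792 kJ


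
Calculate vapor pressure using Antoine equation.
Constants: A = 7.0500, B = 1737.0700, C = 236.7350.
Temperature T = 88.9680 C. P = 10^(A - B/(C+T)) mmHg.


C+T = 325.7030
B/(C+T) = 5.3333
log10(P) = 7.0500 - 5.3333 = 1.7167
P = 10^1.7167 = 52.0841 mmHg

52.0841 mmHg


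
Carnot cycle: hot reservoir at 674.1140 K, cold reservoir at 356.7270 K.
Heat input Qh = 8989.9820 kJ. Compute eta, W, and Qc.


eta = 1 - 356.7270/674.1140 = 0.4708
W = 0.4708 * 8989.9820 = 4232.6719 kJ
Qc = 8989.9820 - 4232.6719 = 4757.3101 kJ

eta = 47.0821%, W = 4232.6719 kJ, Qc = 4757.3101 kJ


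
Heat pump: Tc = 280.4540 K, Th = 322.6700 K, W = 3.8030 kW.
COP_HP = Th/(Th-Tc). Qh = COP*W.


COP = 322.6700 / 42.2160 = 7.6433
Qh = 7.6433 * 3.8030 = 29.0675 kW

COP = 7.6433, Qh = 29.0675 kW


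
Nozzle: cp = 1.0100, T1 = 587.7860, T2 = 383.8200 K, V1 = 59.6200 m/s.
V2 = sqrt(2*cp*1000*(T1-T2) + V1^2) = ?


dT = 203.9660 K
2*cp*1000*dT = 412011.3200
V1^2 = 3554.5444
V2 = sqrt(415565.8644) = 644.6440 m/s

644.6440 m/s


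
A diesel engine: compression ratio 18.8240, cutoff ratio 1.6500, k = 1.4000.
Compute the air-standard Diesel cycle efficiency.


r^(k-1) = 3.2351
rc^k = 2.0159
eta = 0.6549 = 65.4903%

65.4903%


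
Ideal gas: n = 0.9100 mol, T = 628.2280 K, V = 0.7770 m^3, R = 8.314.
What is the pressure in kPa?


P = nRT/V = 0.9100 * 8.314 * 628.2280 / 0.7770
= 4753.0097 / 0.7770 = 6117.1296 Pa = 6.1171 kPa

6.1171 kPa


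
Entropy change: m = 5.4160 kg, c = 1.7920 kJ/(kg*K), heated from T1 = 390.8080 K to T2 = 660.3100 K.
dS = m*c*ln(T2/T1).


T2/T1 = 1.6896
ln(T2/T1) = 0.5245
dS = 5.4160 * 1.7920 * 0.5245 = 5.0905 kJ/K

5.0905 kJ/K


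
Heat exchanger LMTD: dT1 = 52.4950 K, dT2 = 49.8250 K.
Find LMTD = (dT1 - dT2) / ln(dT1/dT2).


dT1/dT2 = 1.0536
ln(dT1/dT2) = 0.0522
LMTD = 2.6700 / 0.0522 = 51.1484 K

51.1484 K


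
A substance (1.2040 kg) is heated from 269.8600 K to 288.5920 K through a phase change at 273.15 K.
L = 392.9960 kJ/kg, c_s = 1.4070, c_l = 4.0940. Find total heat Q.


Q1 (sensible, solid) = 1.2040 * 1.4070 * 3.2900 = 5.5734 kJ
Q2 (latent) = 1.2040 * 392.9960 = 473.1672 kJ
Q3 (sensible, liquid) = 1.2040 * 4.0940 * 15.4420 = 76.1163 kJ
Q_total = 554.8569 kJ

554.8569 kJ


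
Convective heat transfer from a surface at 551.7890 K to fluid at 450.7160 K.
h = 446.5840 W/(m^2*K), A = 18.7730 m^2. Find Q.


dT = 101.0730 K
Q = 446.5840 * 18.7730 * 101.0730 = 847367.8763 W

847367.8763 W


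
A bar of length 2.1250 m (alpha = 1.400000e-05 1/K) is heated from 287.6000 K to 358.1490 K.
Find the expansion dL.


dT = 70.5490 K
dL = 1.400000e-05 * 2.1250 * 70.5490 = 0.002099 m
L_final = 2.127099 m

dL = 0.002099 m


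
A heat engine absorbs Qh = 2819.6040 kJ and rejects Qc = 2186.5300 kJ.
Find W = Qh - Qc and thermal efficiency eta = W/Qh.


W = 2819.6040 - 2186.5300 = 633.0740 kJ
eta = 633.0740 / 2819.6040 = 0.2245 = 22.4526%

W = 633.0740 kJ, eta = 22.4526%


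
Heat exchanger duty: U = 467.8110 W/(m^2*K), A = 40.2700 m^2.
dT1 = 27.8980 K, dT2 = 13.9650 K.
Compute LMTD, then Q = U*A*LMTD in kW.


LMTD = 20.1344 K
Q = 467.8110 * 40.2700 * 20.1344 = 379306.3368 W = 379.3063 kW

379.3063 kW


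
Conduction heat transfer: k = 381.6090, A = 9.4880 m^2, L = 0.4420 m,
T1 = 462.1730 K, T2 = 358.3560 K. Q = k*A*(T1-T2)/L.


dT = 103.8170 K
Q = 381.6090 * 9.4880 * 103.8170 / 0.4420 = 850431.7980 W

850431.7980 W


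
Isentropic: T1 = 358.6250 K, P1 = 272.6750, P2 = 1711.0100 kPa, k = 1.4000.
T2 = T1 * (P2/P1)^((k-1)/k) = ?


(k-1)/k = 0.2857
(P2/P1)^exp = 1.6900
T2 = 358.6250 * 1.6900 = 606.0777 K

606.0777 K


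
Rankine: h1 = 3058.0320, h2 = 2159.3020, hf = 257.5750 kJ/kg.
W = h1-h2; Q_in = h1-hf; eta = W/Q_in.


W = 898.7300 kJ/kg
Q_in = 2800.4570 kJ/kg
eta = 0.3209 = 32.0923%

eta = 32.0923%


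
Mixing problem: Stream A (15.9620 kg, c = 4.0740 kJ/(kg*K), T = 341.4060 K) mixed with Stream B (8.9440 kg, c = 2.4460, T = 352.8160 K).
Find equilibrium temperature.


num = 29919.9191
den = 86.9062
Tf = 344.2783 K

344.2783 K


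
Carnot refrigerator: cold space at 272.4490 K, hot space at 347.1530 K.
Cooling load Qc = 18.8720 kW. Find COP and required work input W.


COP = 272.4490 / 74.7040 = 3.6470
W = 18.8720 / 3.6470 = 5.1746 kW

COP = 3.6470, W = 5.1746 kW


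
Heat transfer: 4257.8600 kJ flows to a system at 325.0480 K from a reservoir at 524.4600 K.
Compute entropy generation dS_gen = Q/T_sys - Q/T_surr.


dS_sys = 4257.8600/325.0480 = 13.0992 kJ/K
dS_surr = -4257.8600/524.4600 = -8.1186 kJ/K
dS_gen = 13.0992 - 8.1186 = 4.9806 kJ/K (irreversible)

dS_gen = 4.9806 kJ/K, irreversible


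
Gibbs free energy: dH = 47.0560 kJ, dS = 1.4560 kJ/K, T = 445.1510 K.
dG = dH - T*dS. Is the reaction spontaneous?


T*dS = 445.1510 * 1.4560 = 648.1399 kJ
dG = 47.0560 - 648.1399 = -601.0839 kJ (spontaneous)

dG = -601.0839 kJ, spontaneous


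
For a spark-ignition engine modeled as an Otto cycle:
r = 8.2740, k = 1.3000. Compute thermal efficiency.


r^(k-1) = 1.8850
eta = 1 - 1/1.8850 = 0.4695 = 46.9500%

46.9500%


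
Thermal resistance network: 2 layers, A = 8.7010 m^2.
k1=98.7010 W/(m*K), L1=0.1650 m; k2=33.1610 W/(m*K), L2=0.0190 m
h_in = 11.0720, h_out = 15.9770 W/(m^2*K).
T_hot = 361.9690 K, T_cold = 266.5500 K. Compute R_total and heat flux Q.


R_conv_in = 1/(11.0720*8.7010) = 0.0104
R_1 = 0.1650/(98.7010*8.7010) = 0.0002
R_2 = 0.0190/(33.1610*8.7010) = 6.5850e-05
R_conv_out = 1/(15.9770*8.7010) = 0.0072
R_total = 0.0178 K/W
Q = 95.4190 / 0.0178 = 5351.1245 W

R_total = 0.0178 K/W, Q = 5351.1245 W


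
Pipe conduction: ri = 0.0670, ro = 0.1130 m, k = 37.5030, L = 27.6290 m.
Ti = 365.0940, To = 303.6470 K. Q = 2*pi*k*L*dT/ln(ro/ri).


dT = 61.4470 K
ln(ro/ri) = 0.5227
Q = 2*pi*37.5030*27.6290*61.4470 / 0.5227 = 765355.5180 W

765355.5180 W


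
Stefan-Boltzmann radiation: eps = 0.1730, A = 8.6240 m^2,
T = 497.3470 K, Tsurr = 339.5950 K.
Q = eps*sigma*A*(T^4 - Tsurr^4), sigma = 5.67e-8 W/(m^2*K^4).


T^4 = 6.1184e+10
Tsurr^4 = 1.3300e+10
Q = 0.1730 * 5.67e-8 * 8.6240 * 4.7884e+10 = 4050.7022 W

4050.7022 W


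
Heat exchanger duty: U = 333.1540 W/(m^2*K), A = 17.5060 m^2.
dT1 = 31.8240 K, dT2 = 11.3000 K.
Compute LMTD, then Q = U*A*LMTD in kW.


LMTD = 19.8219 K
Q = 333.1540 * 17.5060 * 19.8219 = 115605.4352 W = 115.6054 kW

115.6054 kW


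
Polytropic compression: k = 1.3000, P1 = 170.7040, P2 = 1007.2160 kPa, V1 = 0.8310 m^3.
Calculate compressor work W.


(k-1)/k = 0.2308
(P2/P1)^exp = 1.5062
W = 4.3333 * 170.7040 * 0.8310 * (1.5062 - 1) = 311.1904 kJ

311.1904 kJ


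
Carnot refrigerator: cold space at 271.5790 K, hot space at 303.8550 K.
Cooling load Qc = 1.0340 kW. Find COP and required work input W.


COP = 271.5790 / 32.2760 = 8.4143
W = 1.0340 / 8.4143 = 0.1229 kW

COP = 8.4143, W = 0.1229 kW


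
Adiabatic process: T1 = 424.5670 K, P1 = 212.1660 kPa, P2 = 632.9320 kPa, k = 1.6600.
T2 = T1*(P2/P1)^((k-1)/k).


(k-1)/k = 0.3976
(P2/P1)^exp = 1.5443
T2 = 424.5670 * 1.5443 = 655.6543 K

655.6543 K


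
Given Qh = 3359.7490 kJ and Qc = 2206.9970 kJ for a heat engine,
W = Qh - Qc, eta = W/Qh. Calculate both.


W = 3359.7490 - 2206.9970 = 1152.7520 kJ
eta = 1152.7520 / 3359.7490 = 0.3431 = 34.3107%

W = 1152.7520 kJ, eta = 34.3107%


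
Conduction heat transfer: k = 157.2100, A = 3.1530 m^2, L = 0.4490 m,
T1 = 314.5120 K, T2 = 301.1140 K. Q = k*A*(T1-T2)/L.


dT = 13.3980 K
Q = 157.2100 * 3.1530 * 13.3980 / 0.4490 = 14791.0080 W

14791.0080 W


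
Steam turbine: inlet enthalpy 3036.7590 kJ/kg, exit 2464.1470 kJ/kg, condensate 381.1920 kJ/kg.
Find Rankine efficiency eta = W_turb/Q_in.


W = 572.6120 kJ/kg
Q_in = 2655.5670 kJ/kg
eta = 0.2156 = 21.5627%

eta = 21.5627%


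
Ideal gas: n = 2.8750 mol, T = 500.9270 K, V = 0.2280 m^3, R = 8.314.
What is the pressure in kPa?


P = nRT/V = 2.8750 * 8.314 * 500.9270 / 0.2280
= 11973.5328 / 0.2280 = 52515.4950 Pa = 52.5155 kPa

52.5155 kPa


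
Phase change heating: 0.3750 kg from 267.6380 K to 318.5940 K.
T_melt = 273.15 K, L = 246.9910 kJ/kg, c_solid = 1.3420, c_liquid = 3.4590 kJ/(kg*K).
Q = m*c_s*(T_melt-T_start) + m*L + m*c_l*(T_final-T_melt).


Q1 (sensible, solid) = 0.3750 * 1.3420 * 5.5120 = 2.7739 kJ
Q2 (latent) = 0.3750 * 246.9910 = 92.6216 kJ
Q3 (sensible, liquid) = 0.3750 * 3.4590 * 45.4440 = 58.9465 kJ
Q_total = 154.3421 kJ

154.3421 kJ


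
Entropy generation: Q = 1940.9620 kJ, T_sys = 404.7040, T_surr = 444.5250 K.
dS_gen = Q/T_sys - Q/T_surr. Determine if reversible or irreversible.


dS_sys = 1940.9620/404.7040 = 4.7960 kJ/K
dS_surr = -1940.9620/444.5250 = -4.3664 kJ/K
dS_gen = 4.7960 - 4.3664 = 0.4296 kJ/K (irreversible)

dS_gen = 0.4296 kJ/K, irreversible


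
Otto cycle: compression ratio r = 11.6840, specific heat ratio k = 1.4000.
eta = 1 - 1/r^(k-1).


r^(k-1) = 2.6732
eta = 1 - 1/2.6732 = 0.6259 = 62.5921%

62.5921%


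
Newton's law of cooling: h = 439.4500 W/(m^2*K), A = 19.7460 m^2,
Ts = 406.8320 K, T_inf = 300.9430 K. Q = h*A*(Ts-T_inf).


dT = 105.8890 K
Q = 439.4500 * 19.7460 * 105.8890 = 918839.0591 W

918839.0591 W


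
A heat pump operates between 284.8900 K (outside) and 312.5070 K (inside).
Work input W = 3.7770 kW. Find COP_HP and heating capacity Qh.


COP = 312.5070 / 27.6170 = 11.3157
Qh = 11.3157 * 3.7770 = 42.7396 kW

COP = 11.3157, Qh = 42.7396 kW


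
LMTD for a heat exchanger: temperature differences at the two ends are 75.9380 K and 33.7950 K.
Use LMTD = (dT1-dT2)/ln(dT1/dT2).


dT1/dT2 = 2.2470
ln(dT1/dT2) = 0.8096
LMTD = 42.1430 / 0.8096 = 52.0538 K

52.0538 K


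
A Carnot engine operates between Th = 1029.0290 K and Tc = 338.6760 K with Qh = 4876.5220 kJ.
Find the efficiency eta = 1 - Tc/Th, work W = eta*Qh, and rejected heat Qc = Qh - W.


eta = 1 - 338.6760/1029.0290 = 0.6709
W = 0.6709 * 4876.5220 = 3271.5517 kJ
Qc = 4876.5220 - 3271.5517 = 1604.9703 kJ

eta = 67.0878%, W = 3271.5517 kJ, Qc = 1604.9703 kJ


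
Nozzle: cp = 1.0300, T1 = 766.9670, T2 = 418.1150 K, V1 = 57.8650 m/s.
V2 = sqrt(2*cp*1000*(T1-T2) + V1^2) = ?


dT = 348.8520 K
2*cp*1000*dT = 718635.1200
V1^2 = 3348.3582
V2 = sqrt(721983.4782) = 849.6961 m/s

849.6961 m/s


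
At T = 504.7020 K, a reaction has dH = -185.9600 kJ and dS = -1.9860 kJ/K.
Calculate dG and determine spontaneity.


T*dS = 504.7020 * -1.9860 = -1002.3382 kJ
dG = -185.9600 + 1002.3382 = 816.3782 kJ (non-spontaneous)

dG = 816.3782 kJ, non-spontaneous


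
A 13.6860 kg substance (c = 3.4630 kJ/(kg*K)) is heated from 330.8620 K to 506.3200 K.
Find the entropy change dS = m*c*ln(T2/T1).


T2/T1 = 1.5303
ln(T2/T1) = 0.4255
dS = 13.6860 * 3.4630 * 0.4255 = 20.1649 kJ/K

20.1649 kJ/K


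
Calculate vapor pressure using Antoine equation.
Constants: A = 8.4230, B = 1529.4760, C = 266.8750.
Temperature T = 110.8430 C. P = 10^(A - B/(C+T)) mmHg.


C+T = 377.7180
B/(C+T) = 4.0493
log10(P) = 8.4230 - 4.0493 = 4.3737
P = 10^4.3737 = 23645.3814 mmHg

23645.3814 mmHg


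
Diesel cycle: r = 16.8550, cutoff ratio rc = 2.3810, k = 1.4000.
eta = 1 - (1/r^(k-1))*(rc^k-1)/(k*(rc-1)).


r^(k-1) = 3.0952
rc^k = 3.3687
eta = 0.6042 = 60.4180%

60.4180%


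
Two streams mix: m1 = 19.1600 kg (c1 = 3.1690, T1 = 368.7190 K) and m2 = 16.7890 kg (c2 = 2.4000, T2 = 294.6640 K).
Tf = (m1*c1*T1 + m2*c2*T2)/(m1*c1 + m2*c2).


num = 34260.9683
den = 101.0116
Tf = 339.1784 K

339.1784 K


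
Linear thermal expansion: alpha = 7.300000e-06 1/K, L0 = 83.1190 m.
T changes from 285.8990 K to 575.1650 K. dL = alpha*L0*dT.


dT = 289.2660 K
dL = 7.300000e-06 * 83.1190 * 289.2660 = 0.175518 m
L_final = 83.294518 m

dL = 0.175518 m


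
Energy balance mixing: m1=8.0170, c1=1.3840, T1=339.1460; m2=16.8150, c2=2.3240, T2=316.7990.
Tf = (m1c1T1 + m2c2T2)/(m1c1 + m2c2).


num = 16142.8943
den = 50.1736
Tf = 321.7409 K

321.7409 K


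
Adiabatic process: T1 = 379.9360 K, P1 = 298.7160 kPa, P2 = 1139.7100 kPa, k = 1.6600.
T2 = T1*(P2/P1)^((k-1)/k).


(k-1)/k = 0.3976
(P2/P1)^exp = 1.7030
T2 = 379.9360 * 1.7030 = 647.0286 K

647.0286 K


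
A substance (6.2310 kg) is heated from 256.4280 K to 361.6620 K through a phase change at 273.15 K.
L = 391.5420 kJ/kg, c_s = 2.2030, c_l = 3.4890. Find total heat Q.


Q1 (sensible, solid) = 6.2310 * 2.2030 * 16.7220 = 229.5411 kJ
Q2 (latent) = 6.2310 * 391.5420 = 2439.6982 kJ
Q3 (sensible, liquid) = 6.2310 * 3.4890 * 88.5120 = 1924.2473 kJ
Q_total = 4593.4866 kJ

4593.4866 kJ


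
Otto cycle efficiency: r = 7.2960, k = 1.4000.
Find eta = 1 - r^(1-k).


r^(k-1) = 2.2143
eta = 1 - 1/2.2143 = 0.5484 = 54.8387%

54.8387%


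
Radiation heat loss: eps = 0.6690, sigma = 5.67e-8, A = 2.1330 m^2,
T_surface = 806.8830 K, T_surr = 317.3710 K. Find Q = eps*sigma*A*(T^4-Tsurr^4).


T^4 = 4.2388e+11
Tsurr^4 = 1.0145e+10
Q = 0.6690 * 5.67e-8 * 2.1330 * 4.1373e+11 = 33475.0473 W

33475.0473 W


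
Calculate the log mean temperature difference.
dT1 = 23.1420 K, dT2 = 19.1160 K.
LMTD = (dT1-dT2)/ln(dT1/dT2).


dT1/dT2 = 1.2106
ln(dT1/dT2) = 0.1911
LMTD = 4.0260 / 0.1911 = 21.0649 K

21.0649 K


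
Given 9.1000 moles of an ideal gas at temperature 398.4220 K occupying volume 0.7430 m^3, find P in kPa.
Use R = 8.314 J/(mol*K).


P = nRT/V = 9.1000 * 8.314 * 398.4220 / 0.7430
= 30143.5726 / 0.7430 = 40570.0843 Pa = 40.5701 kPa

40.5701 kPa


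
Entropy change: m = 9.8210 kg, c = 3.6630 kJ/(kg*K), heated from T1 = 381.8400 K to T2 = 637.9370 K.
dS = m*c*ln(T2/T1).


T2/T1 = 1.6707
ln(T2/T1) = 0.5132
dS = 9.8210 * 3.6630 * 0.5132 = 18.4634 kJ/K

18.4634 kJ/K


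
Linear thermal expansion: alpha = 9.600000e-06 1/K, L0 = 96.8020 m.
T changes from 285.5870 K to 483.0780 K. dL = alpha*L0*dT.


dT = 197.4910 K
dL = 9.600000e-06 * 96.8020 * 197.4910 = 0.183528 m
L_final = 96.985528 m

dL = 0.183528 m


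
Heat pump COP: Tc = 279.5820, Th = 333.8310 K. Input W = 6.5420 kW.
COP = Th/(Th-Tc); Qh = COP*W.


COP = 333.8310 / 54.2490 = 6.1537
Qh = 6.1537 * 6.5420 = 40.2574 kW

COP = 6.1537, Qh = 40.2574 kW


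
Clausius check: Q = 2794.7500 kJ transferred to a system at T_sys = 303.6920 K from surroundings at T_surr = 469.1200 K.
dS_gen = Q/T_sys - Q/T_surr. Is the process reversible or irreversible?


dS_sys = 2794.7500/303.6920 = 9.2026 kJ/K
dS_surr = -2794.7500/469.1200 = -5.9574 kJ/K
dS_gen = 9.2026 - 5.9574 = 3.2451 kJ/K (irreversible)

dS_gen = 3.2451 kJ/K, irreversible


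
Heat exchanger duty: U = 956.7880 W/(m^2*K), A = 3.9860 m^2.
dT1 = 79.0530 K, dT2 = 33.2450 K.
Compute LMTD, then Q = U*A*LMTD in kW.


LMTD = 52.8830 K
Q = 956.7880 * 3.9860 * 52.8830 = 201682.9008 W = 201.6829 kW

201.6829 kW


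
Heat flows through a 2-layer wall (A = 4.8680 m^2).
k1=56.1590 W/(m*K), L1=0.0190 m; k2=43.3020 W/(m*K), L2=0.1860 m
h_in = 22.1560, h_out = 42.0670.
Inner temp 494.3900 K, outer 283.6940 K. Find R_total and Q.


R_conv_in = 1/(22.1560*4.8680) = 0.0093
R_1 = 0.0190/(56.1590*4.8680) = 6.9500e-05
R_2 = 0.1860/(43.3020*4.8680) = 0.0009
R_conv_out = 1/(42.0670*4.8680) = 0.0049
R_total = 0.0151 K/W
Q = 210.6960 / 0.0151 = 13947.1081 W

R_total = 0.0151 K/W, Q = 13947.1081 W


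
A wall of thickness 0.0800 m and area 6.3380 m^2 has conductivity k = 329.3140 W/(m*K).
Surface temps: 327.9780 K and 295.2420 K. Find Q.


dT = 32.7360 K
Q = 329.3140 * 6.3380 * 32.7360 / 0.0800 = 854079.0204 W

854079.0204 W


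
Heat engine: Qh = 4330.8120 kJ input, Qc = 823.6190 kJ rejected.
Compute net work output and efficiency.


W = 4330.8120 - 823.6190 = 3507.1930 kJ
eta = 3507.1930 / 4330.8120 = 0.8098 = 80.9823%

W = 3507.1930 kJ, eta = 80.9823%


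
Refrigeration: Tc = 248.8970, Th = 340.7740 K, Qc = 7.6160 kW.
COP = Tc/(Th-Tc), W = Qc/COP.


COP = 248.8970 / 91.8770 = 2.7090
W = 7.6160 / 2.7090 = 2.8113 kW

COP = 2.7090, W = 2.8113 kW


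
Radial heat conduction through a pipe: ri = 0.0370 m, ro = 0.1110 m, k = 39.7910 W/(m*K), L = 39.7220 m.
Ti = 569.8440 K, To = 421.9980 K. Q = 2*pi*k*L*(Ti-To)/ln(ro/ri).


dT = 147.8460 K
ln(ro/ri) = 1.0986
Q = 2*pi*39.7910*39.7220*147.8460 / 1.0986 = 1336475.3581 W

1336475.3581 W


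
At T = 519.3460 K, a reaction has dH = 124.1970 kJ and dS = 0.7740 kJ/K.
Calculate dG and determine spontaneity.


T*dS = 519.3460 * 0.7740 = 401.9738 kJ
dG = 124.1970 - 401.9738 = -277.7768 kJ (spontaneous)

dG = -277.7768 kJ, spontaneous


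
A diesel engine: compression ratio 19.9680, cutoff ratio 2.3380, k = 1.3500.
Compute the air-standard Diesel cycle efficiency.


r^(k-1) = 2.8518
rc^k = 3.1473
eta = 0.5831 = 58.3142%

58.3142%


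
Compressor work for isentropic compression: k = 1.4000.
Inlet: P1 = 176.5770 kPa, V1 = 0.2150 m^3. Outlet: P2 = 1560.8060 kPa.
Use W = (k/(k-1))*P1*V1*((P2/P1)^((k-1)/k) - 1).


(k-1)/k = 0.2857
(P2/P1)^exp = 1.8638
W = 3.5000 * 176.5770 * 0.2150 * (1.8638 - 1) = 114.7795 kJ

114.7795 kJ


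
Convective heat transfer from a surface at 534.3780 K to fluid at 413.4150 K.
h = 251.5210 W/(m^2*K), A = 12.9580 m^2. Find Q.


dT = 120.9630 K
Q = 251.5210 * 12.9580 * 120.9630 = 394243.7125 W

394243.7125 W


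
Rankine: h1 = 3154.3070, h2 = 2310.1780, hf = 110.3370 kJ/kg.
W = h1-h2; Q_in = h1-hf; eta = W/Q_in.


W = 844.1290 kJ/kg
Q_in = 3043.9700 kJ/kg
eta = 0.2773 = 27.7312%

eta = 27.7312%


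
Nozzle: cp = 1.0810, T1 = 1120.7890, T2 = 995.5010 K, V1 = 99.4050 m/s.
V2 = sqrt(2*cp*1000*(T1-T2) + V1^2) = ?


dT = 125.2880 K
2*cp*1000*dT = 270872.6560
V1^2 = 9881.3540
V2 = sqrt(280754.0100) = 529.8623 m/s

529.8623 m/s


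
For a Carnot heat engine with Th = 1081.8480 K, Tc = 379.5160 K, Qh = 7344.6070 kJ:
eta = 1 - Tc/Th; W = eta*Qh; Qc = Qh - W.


eta = 1 - 379.5160/1081.8480 = 0.6492
W = 0.6492 * 7344.6070 = 4768.0936 kJ
Qc = 7344.6070 - 4768.0936 = 2576.5134 kJ

eta = 64.9197%, W = 4768.0936 kJ, Qc = 2576.5134 kJ


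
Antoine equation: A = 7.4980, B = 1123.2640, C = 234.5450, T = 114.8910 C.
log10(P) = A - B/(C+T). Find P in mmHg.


C+T = 349.4360
B/(C+T) = 3.2145
log10(P) = 7.4980 - 3.2145 = 4.2835
P = 10^4.2835 = 19208.5393 mmHg

19208.5393 mmHg


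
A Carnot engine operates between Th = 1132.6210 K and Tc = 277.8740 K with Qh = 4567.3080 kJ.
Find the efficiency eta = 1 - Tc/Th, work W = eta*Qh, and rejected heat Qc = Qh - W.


eta = 1 - 277.8740/1132.6210 = 0.7547
W = 0.7547 * 4567.3080 = 3446.7777 kJ
Qc = 4567.3080 - 3446.7777 = 1120.5303 kJ

eta = 75.4663%, W = 3446.7777 kJ, Qc = 1120.5303 kJ


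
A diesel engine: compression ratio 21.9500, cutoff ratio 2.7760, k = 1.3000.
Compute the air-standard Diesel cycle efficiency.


r^(k-1) = 2.5260
rc^k = 3.7709
eta = 0.5249 = 52.4879%

52.4879%


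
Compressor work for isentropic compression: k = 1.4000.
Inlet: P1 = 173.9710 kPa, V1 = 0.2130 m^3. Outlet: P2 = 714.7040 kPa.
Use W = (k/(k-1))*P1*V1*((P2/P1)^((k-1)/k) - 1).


(k-1)/k = 0.2857
(P2/P1)^exp = 1.4974
W = 3.5000 * 173.9710 * 0.2130 * (1.4974 - 1) = 64.5063 kJ

64.5063 kJ


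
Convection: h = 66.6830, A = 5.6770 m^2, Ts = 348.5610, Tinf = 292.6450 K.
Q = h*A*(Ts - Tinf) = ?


dT = 55.9160 K
Q = 66.6830 * 5.6770 * 55.9160 = 21167.5269 W

21167.5269 W


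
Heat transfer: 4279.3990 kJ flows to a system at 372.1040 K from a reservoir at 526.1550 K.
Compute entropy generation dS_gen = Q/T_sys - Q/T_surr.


dS_sys = 4279.3990/372.1040 = 11.5005 kJ/K
dS_surr = -4279.3990/526.1550 = -8.1333 kJ/K
dS_gen = 11.5005 - 8.1333 = 3.3672 kJ/K (irreversible)

dS_gen = 3.3672 kJ/K, irreversible


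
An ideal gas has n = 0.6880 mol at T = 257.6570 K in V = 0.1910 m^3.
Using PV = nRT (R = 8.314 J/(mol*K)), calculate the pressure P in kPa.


P = nRT/V = 0.6880 * 8.314 * 257.6570 / 0.1910
= 1473.8063 / 0.1910 = 7716.2633 Pa = 7.7163 kPa

7.7163 kPa


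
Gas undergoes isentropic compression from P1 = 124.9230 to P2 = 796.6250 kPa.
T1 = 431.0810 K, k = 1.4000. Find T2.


(k-1)/k = 0.2857
(P2/P1)^exp = 1.6978
T2 = 431.0810 * 1.6978 = 731.8935 K

731.8935 K


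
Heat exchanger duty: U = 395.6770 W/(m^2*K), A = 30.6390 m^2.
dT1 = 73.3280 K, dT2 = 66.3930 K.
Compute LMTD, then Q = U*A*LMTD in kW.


LMTD = 69.8031 K
Q = 395.6770 * 30.6390 * 69.8031 = 846233.1984 W = 846.2332 kW

846.2332 kW


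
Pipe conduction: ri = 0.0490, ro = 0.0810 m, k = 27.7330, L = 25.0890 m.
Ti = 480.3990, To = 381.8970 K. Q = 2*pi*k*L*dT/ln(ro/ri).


dT = 98.5020 K
ln(ro/ri) = 0.5026
Q = 2*pi*27.7330*25.0890*98.5020 / 0.5026 = 856757.0794 W

856757.0794 W


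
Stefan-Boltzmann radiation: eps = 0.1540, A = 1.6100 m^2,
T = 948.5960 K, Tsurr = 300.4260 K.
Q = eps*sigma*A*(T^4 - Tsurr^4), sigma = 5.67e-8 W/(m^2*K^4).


T^4 = 8.0970e+11
Tsurr^4 = 8.1461e+09
Q = 0.1540 * 5.67e-8 * 1.6100 * 8.0156e+11 = 11268.4300 W

11268.4300 W


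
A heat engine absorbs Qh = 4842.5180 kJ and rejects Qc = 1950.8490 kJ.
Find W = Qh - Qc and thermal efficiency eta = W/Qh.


W = 4842.5180 - 1950.8490 = 2891.6690 kJ
eta = 2891.6690 / 4842.5180 = 0.5971 = 59.7142%

W = 2891.6690 kJ, eta = 59.7142%


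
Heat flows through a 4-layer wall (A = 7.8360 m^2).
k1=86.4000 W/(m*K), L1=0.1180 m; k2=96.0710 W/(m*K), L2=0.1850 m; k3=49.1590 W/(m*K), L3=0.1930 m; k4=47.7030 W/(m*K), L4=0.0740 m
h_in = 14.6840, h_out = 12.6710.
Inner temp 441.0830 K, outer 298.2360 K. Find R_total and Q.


R_conv_in = 1/(14.6840*7.8360) = 0.0087
R_1 = 0.1180/(86.4000*7.8360) = 0.0002
R_2 = 0.1850/(96.0710*7.8360) = 0.0002
R_3 = 0.1930/(49.1590*7.8360) = 0.0005
R_4 = 0.0740/(47.7030*7.8360) = 0.0002
R_conv_out = 1/(12.6710*7.8360) = 0.0101
R_total = 0.0199 K/W
Q = 142.8470 / 0.0199 = 7184.9681 W

R_total = 0.0199 K/W, Q = 7184.9681 W


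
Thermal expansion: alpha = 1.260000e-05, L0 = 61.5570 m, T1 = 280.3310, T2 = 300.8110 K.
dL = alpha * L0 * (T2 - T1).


dT = 20.4800 K
dL = 1.260000e-05 * 61.5570 * 20.4800 = 0.015885 m
L_final = 61.572885 m

dL = 0.015885 m


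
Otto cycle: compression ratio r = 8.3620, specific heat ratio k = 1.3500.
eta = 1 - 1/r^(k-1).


r^(k-1) = 2.1029
eta = 1 - 1/2.1029 = 0.5245 = 52.4455%

52.4455%


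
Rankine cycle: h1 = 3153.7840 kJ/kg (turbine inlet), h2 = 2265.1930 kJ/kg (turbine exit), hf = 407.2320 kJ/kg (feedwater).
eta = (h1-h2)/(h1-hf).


W = 888.5910 kJ/kg
Q_in = 2746.5520 kJ/kg
eta = 0.3235 = 32.3530%

eta = 32.3530%


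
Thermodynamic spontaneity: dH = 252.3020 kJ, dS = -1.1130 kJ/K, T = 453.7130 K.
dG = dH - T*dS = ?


T*dS = 453.7130 * -1.1130 = -504.9826 kJ
dG = 252.3020 + 504.9826 = 757.2846 kJ (non-spontaneous)

dG = 757.2846 kJ, non-spontaneous


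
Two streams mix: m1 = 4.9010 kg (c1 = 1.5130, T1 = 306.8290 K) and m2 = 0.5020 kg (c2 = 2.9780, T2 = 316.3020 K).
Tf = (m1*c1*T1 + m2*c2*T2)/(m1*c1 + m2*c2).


num = 2748.0600
den = 8.9102
Tf = 308.4184 K

308.4184 K


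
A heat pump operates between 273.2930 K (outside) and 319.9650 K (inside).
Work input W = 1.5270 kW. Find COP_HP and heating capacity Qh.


COP = 319.9650 / 46.6720 = 6.8556
Qh = 6.8556 * 1.5270 = 10.4685 kW

COP = 6.8556, Qh = 10.4685 kW


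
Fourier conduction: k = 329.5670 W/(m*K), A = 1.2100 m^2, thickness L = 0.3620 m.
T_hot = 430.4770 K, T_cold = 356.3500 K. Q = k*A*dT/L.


dT = 74.1270 K
Q = 329.5670 * 1.2100 * 74.1270 / 0.3620 = 81657.6623 W

81657.6623 W


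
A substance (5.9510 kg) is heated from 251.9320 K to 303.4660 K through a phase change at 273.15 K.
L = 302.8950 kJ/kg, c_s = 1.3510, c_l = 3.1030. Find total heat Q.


Q1 (sensible, solid) = 5.9510 * 1.3510 * 21.2180 = 170.5885 kJ
Q2 (latent) = 5.9510 * 302.8950 = 1802.5281 kJ
Q3 (sensible, liquid) = 5.9510 * 3.1030 * 30.3160 = 559.8138 kJ
Q_total = 2532.9305 kJ

2532.9305 kJ


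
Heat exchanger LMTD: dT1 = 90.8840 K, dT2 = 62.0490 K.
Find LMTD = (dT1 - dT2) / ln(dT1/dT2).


dT1/dT2 = 1.4647
ln(dT1/dT2) = 0.3817
LMTD = 28.8350 / 0.3817 = 75.5516 K

75.5516 K


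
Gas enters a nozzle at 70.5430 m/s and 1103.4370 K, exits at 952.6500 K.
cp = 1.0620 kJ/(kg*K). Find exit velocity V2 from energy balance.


dT = 150.7870 K
2*cp*1000*dT = 320271.5880
V1^2 = 4976.3148
V2 = sqrt(325247.9028) = 570.3051 m/s

570.3051 m/s


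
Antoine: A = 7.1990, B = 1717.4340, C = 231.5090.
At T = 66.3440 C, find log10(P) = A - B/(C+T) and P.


C+T = 297.8530
B/(C+T) = 5.7660
log10(P) = 7.1990 - 5.7660 = 1.4330
P = 10^1.4330 = 27.0991 mmHg

27.0991 mmHg


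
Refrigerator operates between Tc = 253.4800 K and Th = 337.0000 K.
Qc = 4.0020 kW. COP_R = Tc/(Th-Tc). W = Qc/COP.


COP = 253.4800 / 83.5200 = 3.0350
W = 4.0020 / 3.0350 = 1.3186 kW

COP = 3.0350, W = 1.3186 kW


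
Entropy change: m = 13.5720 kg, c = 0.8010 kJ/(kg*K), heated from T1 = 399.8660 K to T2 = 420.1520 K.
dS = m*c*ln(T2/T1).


T2/T1 = 1.0507
ln(T2/T1) = 0.0495
dS = 13.5720 * 0.8010 * 0.0495 = 0.5380 kJ/K

0.5380 kJ/K


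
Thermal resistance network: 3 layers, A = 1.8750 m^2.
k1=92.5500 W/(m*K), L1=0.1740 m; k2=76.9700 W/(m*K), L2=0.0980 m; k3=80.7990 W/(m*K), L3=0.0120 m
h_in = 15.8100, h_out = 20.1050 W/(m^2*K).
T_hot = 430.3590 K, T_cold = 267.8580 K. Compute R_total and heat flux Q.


R_conv_in = 1/(15.8100*1.8750) = 0.0337
R_1 = 0.1740/(92.5500*1.8750) = 0.0010
R_2 = 0.0980/(76.9700*1.8750) = 0.0007
R_3 = 0.0120/(80.7990*1.8750) = 7.9209e-05
R_conv_out = 1/(20.1050*1.8750) = 0.0265
R_total = 0.0620 K/W
Q = 162.5010 / 0.0620 = 2620.0422 W

R_total = 0.0620 K/W, Q = 2620.0422 W


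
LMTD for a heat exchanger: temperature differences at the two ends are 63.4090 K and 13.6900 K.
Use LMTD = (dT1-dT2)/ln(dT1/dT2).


dT1/dT2 = 4.6318
ln(dT1/dT2) = 1.5329
LMTD = 49.7190 / 1.5329 = 32.4338 K

32.4338 K


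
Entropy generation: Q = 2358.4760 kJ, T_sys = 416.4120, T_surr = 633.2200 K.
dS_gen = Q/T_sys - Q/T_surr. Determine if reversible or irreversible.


dS_sys = 2358.4760/416.4120 = 5.6638 kJ/K
dS_surr = -2358.4760/633.2200 = -3.7246 kJ/K
dS_gen = 5.6638 - 3.7246 = 1.9392 kJ/K (irreversible)

dS_gen = 1.9392 kJ/K, irreversible


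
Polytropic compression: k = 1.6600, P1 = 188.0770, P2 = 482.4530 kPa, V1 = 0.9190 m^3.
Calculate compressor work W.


(k-1)/k = 0.3976
(P2/P1)^exp = 1.4543
W = 2.5152 * 188.0770 * 0.9190 * (1.4543 - 1) = 197.5074 kJ

197.5074 kJ


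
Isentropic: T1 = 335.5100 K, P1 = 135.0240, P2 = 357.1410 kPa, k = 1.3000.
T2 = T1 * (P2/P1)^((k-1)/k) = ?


(k-1)/k = 0.2308
(P2/P1)^exp = 1.2517
T2 = 335.5100 * 1.2517 = 419.9417 K

419.9417 K


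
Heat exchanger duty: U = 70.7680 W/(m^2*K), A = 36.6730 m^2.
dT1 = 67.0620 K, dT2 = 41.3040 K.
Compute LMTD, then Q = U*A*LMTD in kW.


LMTD = 53.1467 K
Q = 70.7680 * 36.6730 * 53.1467 = 137930.3757 W = 137.9304 kW

137.9304 kW


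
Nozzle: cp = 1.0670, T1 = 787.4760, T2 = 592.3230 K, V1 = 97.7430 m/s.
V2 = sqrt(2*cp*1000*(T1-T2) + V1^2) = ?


dT = 195.1530 K
2*cp*1000*dT = 416456.5020
V1^2 = 9553.6940
V2 = sqrt(426010.1960) = 652.6946 m/s

652.6946 m/s


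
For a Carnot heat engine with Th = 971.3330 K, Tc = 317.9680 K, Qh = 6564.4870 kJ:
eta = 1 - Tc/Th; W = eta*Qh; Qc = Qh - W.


eta = 1 - 317.9680/971.3330 = 0.6726
W = 0.6726 * 6564.4870 = 4415.5877 kJ
Qc = 6564.4870 - 4415.5877 = 2148.8993 kJ

eta = 67.2648%, W = 4415.5877 kJ, Qc = 2148.8993 kJ


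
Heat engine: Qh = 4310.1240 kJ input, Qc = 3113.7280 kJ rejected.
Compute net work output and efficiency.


W = 4310.1240 - 3113.7280 = 1196.3960 kJ
eta = 1196.3960 / 4310.1240 = 0.2776 = 27.7578%

W = 1196.3960 kJ, eta = 27.7578%


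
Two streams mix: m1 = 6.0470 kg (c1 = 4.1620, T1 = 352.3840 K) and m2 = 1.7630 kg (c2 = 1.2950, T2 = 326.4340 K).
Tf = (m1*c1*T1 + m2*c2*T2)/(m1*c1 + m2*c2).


num = 9613.9411
den = 27.4507
Tf = 350.2257 K

350.2257 K


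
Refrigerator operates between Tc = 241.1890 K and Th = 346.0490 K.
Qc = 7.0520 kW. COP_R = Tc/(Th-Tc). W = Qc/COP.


COP = 241.1890 / 104.8600 = 2.3001
W = 7.0520 / 2.3001 = 3.0659 kW

COP = 2.3001, W = 3.0659 kW


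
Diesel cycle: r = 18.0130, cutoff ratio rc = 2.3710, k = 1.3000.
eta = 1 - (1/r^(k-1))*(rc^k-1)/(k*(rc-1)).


r^(k-1) = 2.3805
rc^k = 3.0719
eta = 0.5117 = 51.1665%

51.1665%


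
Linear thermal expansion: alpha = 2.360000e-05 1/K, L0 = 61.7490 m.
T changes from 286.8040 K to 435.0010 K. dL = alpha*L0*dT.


dT = 148.1970 K
dL = 2.360000e-05 * 61.7490 * 148.1970 = 0.215964 m
L_final = 61.964964 m

dL = 0.215964 m


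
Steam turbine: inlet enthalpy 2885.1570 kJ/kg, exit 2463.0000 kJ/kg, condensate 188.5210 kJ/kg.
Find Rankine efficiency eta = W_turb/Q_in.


W = 422.1570 kJ/kg
Q_in = 2696.6360 kJ/kg
eta = 0.1565 = 15.6549%

eta = 15.6549%


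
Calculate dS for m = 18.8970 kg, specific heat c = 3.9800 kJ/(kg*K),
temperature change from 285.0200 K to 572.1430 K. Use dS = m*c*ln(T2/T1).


T2/T1 = 2.0074
ln(T2/T1) = 0.6968
dS = 18.8970 * 3.9800 * 0.6968 = 52.4086 kJ/K

52.4086 kJ/K


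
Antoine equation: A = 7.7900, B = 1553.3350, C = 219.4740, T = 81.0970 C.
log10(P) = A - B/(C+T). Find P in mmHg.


C+T = 300.5710
B/(C+T) = 5.1679
log10(P) = 7.7900 - 5.1679 = 2.6221
P = 10^2.6221 = 418.8447 mmHg

418.8447 mmHg


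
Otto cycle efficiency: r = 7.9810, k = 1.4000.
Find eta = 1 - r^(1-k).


r^(k-1) = 2.2952
eta = 1 - 1/2.2952 = 0.5643 = 56.4311%

56.4311%


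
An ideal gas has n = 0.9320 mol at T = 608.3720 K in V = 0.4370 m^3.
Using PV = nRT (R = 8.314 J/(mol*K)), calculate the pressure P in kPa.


P = nRT/V = 0.9320 * 8.314 * 608.3720 / 0.4370
= 4714.0605 / 0.4370 = 10787.3238 Pa = 10.7873 kPa

10.7873 kPa


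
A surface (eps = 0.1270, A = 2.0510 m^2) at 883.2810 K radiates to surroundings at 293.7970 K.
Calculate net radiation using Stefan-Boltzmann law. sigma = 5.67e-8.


T^4 = 6.0869e+11
Tsurr^4 = 7.4506e+09
Q = 0.1270 * 5.67e-8 * 2.0510 * 6.0124e+11 = 8879.7201 W

8879.7201 W


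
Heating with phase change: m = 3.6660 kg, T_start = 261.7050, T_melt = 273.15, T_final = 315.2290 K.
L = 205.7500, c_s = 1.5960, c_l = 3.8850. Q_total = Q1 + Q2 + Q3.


Q1 (sensible, solid) = 3.6660 * 1.5960 * 11.4450 = 66.9640 kJ
Q2 (latent) = 3.6660 * 205.7500 = 754.2795 kJ
Q3 (sensible, liquid) = 3.6660 * 3.8850 * 42.0790 = 599.3064 kJ
Q_total = 1420.5498 kJ

1420.5498 kJ


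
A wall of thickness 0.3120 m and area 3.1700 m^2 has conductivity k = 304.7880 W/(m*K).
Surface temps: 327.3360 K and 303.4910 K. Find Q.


dT = 23.8450 K
Q = 304.7880 * 3.1700 * 23.8450 / 0.3120 = 73841.3893 W

73841.3893 W


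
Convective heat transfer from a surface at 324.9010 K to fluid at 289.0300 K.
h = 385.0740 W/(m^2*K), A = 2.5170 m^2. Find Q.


dT = 35.8710 K
Q = 385.0740 * 2.5170 * 35.8710 = 34767.2945 W

34767.2945 W


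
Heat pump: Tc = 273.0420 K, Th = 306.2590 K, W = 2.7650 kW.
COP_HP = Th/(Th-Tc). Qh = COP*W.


COP = 306.2590 / 33.2170 = 9.2199
Qh = 9.2199 * 2.7650 = 25.4932 kW

COP = 9.2199, Qh = 25.4932 kW


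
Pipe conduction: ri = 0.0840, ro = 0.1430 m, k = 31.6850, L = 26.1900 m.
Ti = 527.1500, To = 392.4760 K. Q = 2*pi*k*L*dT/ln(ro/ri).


dT = 134.6740 K
ln(ro/ri) = 0.5320
Q = 2*pi*31.6850*26.1900*134.6740 / 0.5320 = 1319831.4899 W

1319831.4899 W


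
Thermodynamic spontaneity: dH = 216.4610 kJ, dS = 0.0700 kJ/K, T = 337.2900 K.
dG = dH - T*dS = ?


T*dS = 337.2900 * 0.0700 = 23.6103 kJ
dG = 216.4610 - 23.6103 = 192.8507 kJ (non-spontaneous)

dG = 192.8507 kJ, non-spontaneous


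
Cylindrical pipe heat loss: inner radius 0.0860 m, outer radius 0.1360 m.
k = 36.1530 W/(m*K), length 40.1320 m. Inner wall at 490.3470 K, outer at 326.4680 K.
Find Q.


dT = 163.8790 K
ln(ro/ri) = 0.4583
Q = 2*pi*36.1530*40.1320*163.8790 / 0.4583 = 3259727.2961 W

3259727.2961 W


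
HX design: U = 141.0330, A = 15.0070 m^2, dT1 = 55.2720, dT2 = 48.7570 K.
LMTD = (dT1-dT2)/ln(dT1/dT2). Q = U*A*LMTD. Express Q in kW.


LMTD = 51.9464 K
Q = 141.0330 * 15.0070 * 51.9464 = 109943.6886 W = 109.9437 kW

109.9437 kW


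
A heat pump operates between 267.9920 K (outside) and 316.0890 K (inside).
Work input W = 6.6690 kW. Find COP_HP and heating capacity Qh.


COP = 316.0890 / 48.0970 = 6.5719
Qh = 6.5719 * 6.6690 = 43.8280 kW

COP = 6.5719, Qh = 43.8280 kW


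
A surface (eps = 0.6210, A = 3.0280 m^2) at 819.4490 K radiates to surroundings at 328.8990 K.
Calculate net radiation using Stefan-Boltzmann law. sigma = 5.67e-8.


T^4 = 4.5091e+11
Tsurr^4 = 1.1702e+10
Q = 0.6210 * 5.67e-8 * 3.0280 * 4.3921e+11 = 46827.2689 W

46827.2689 W


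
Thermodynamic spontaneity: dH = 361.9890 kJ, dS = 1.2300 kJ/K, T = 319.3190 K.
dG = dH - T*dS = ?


T*dS = 319.3190 * 1.2300 = 392.7624 kJ
dG = 361.9890 - 392.7624 = -30.7734 kJ (spontaneous)

dG = -30.7734 kJ, spontaneous


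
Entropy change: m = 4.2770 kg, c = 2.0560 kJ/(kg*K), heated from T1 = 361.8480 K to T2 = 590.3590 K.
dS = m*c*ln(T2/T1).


T2/T1 = 1.6315
ln(T2/T1) = 0.4895
dS = 4.2770 * 2.0560 * 0.4895 = 4.3045 kJ/K

4.3045 kJ/K


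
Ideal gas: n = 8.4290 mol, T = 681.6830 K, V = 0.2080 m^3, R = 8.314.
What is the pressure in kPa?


P = nRT/V = 8.4290 * 8.314 * 681.6830 / 0.2080
= 47771.4625 / 0.2080 = 229670.4930 Pa = 229.6705 kPa

229.6705 kPa


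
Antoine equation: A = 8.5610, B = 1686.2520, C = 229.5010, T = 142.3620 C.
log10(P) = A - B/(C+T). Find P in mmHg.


C+T = 371.8630
B/(C+T) = 4.5346
log10(P) = 8.5610 - 4.5346 = 4.0264
P = 10^4.0264 = 10626.6044 mmHg

10626.6044 mmHg


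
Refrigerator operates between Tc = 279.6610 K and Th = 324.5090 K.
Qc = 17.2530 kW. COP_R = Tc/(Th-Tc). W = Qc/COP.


COP = 279.6610 / 44.8480 = 6.2358
W = 17.2530 / 6.2358 = 2.7668 kW

COP = 6.2358, W = 2.7668 kW


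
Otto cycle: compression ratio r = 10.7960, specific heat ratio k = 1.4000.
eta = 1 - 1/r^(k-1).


r^(k-1) = 2.5900
eta = 1 - 1/2.5900 = 0.6139 = 61.3904%

61.3904%


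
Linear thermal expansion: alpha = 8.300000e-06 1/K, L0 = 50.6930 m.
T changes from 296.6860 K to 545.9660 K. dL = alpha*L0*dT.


dT = 249.2800 K
dL = 8.300000e-06 * 50.6930 * 249.2800 = 0.104885 m
L_final = 50.797885 m

dL = 0.104885 m


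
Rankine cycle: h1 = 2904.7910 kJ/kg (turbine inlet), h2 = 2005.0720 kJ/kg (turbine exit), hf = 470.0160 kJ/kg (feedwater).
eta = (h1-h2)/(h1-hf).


W = 899.7190 kJ/kg
Q_in = 2434.7750 kJ/kg
eta = 0.3695 = 36.9529%

eta = 36.9529%


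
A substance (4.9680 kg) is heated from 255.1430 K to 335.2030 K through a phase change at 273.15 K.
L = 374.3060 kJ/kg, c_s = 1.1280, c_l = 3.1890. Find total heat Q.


Q1 (sensible, solid) = 4.9680 * 1.1280 * 18.0070 = 100.9095 kJ
Q2 (latent) = 4.9680 * 374.3060 = 1859.5522 kJ
Q3 (sensible, liquid) = 4.9680 * 3.1890 * 62.0530 = 983.1027 kJ
Q_total = 2943.5644 kJ

2943.5644 kJ


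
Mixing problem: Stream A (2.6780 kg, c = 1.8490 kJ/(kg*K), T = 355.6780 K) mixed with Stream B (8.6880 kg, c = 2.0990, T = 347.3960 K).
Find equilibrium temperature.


num = 8096.3354
den = 23.1877
Tf = 349.1646 K

349.1646 K


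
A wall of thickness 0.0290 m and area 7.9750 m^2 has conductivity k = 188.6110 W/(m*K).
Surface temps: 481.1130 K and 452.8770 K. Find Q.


dT = 28.2360 K
Q = 188.6110 * 7.9750 * 28.2360 / 0.0290 = 1464545.5539 W

1464545.5539 W


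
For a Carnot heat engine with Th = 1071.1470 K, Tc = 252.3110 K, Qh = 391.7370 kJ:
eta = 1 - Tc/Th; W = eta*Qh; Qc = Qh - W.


eta = 1 - 252.3110/1071.1470 = 0.7644
W = 0.7644 * 391.7370 = 299.4625 kJ
Qc = 391.7370 - 299.4625 = 92.2745 kJ

eta = 76.4448%, W = 299.4625 kJ, Qc = 92.2745 kJ


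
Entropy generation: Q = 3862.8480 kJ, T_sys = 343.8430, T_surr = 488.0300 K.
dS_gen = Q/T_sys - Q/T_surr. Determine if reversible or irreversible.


dS_sys = 3862.8480/343.8430 = 11.2343 kJ/K
dS_surr = -3862.8480/488.0300 = -7.9152 kJ/K
dS_gen = 11.2343 - 7.9152 = 3.3192 kJ/K (irreversible)

dS_gen = 3.3192 kJ/K, irreversible


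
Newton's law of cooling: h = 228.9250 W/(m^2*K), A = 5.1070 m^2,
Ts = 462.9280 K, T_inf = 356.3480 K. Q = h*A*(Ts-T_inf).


dT = 106.5800 K
Q = 228.9250 * 5.1070 * 106.5800 = 124604.8069 W

124604.8069 W


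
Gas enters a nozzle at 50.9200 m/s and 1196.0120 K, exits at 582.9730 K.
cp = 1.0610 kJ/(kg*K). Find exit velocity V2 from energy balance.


dT = 613.0390 K
2*cp*1000*dT = 1300868.7580
V1^2 = 2592.8464
V2 = sqrt(1303461.6044) = 1141.6924 m/s

1141.6924 m/s


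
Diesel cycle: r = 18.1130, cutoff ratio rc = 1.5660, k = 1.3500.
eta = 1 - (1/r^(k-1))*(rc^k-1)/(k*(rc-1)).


r^(k-1) = 2.7561
rc^k = 1.8322
eta = 0.6048 = 60.4841%

60.4841%


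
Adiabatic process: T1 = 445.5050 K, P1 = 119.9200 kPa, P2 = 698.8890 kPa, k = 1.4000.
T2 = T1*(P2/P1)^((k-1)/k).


(k-1)/k = 0.2857
(P2/P1)^exp = 1.6547
T2 = 445.5050 * 1.6547 = 737.1767 K

737.1767 K
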